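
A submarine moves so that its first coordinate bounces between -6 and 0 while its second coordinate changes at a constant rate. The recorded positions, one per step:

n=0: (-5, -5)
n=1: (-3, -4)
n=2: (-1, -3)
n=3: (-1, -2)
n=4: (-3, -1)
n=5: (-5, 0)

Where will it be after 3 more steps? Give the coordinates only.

The first coordinate reflects between -6 and 0, moving 2 per step.
  step 6: -5 → -5
  step 7: -5 → -3
  step 8: -3 → -1
The second coordinate changes by +1 each step: at step 8 it is 3.

(-1, 3)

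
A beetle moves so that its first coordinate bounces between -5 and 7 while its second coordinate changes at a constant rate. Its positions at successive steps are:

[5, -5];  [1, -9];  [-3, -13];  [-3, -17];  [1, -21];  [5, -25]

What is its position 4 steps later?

[-3, -41]

The first coordinate travels 4 per step and bounces off the walls at -5 and 7.
  step 6: 5 → 5
  step 7: 5 → 1
  step 8: 1 → -3
  step 9: -3 → -3
The second coordinate changes by -4 each step: at step 9 it is -41.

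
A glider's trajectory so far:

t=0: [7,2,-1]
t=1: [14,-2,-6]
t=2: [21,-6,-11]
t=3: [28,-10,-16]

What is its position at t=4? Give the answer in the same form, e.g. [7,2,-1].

[35,-14,-21]

The position changes by [+7,-4,-5] every step.
step 4: [28,-10,-16] + [+7,-4,-5] → [35,-14,-21]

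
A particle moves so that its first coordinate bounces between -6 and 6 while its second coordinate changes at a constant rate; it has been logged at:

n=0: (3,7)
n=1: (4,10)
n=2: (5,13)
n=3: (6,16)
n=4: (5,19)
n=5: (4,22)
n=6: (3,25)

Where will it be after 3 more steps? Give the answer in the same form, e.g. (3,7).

(0,34)

The first coordinate reflects between -6 and 6, moving 1 per step.
  step 7: 3 → 2
  step 8: 2 → 1
  step 9: 1 → 0
The second coordinate changes by +3 each step: at step 9 it is 34.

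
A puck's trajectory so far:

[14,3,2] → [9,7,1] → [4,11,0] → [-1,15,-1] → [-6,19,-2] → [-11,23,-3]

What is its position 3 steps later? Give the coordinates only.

[-26,35,-6]

Constant displacement of [-5,+4,-1] per step.
step 6: [-11,23,-3] + [-5,+4,-1] → [-16,27,-4]
step 7: [-16,27,-4] + [-5,+4,-1] → [-21,31,-5]
step 8: [-21,31,-5] + [-5,+4,-1] → [-26,35,-6]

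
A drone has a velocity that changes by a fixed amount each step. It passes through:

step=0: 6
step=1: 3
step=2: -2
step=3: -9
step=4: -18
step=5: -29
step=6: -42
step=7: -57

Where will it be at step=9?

Successive displacements: -3, -5, -7, -9, -11, -13, -15 — each changes by -2.
step 8: -57 − 17 → -74
step 9: -74 − 19 → -93

-93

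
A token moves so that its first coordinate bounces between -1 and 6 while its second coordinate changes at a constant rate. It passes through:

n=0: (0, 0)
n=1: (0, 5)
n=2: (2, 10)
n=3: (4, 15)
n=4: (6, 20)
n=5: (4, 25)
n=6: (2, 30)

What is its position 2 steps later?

The first coordinate reflects between -1 and 6, moving 2 per step.
  step 7: 2 → 0
  step 8: 0 → 0
The second coordinate changes by +5 each step: at step 8 it is 40.

(0, 40)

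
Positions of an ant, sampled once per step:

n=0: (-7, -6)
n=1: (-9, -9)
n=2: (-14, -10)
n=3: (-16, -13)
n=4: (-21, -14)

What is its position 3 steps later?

(-30, -21)

Step-to-step displacements: (-2, -3), (-5, -1), (-2, -3), (-5, -1) — a repeating cycle of length 2.
step 5: apply (-2, -3) → (-23, -17)
step 6: apply (-5, -1) → (-28, -18)
step 7: apply (-2, -3) → (-30, -21)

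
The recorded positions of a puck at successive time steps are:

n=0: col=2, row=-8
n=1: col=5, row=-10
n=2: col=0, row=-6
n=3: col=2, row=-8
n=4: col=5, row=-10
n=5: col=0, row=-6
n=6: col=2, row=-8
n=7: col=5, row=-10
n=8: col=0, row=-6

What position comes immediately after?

col=2, row=-8

Differencing gives (+3, -2), (-5, +4), (+2, -2), (+3, -2), (-5, +4), (+2, -2), (+3, -2), (-5, +4). This is the pattern (+3, -2), (-5, +4), (+2, -2) repeated.
step 9: apply (+2, -2) → col=2, row=-8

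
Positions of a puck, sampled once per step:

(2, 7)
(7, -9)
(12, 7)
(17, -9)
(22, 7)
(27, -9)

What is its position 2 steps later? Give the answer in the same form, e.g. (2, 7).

First: linear, +5 per step → 37 at step 7.
Second: cycles through 7, -9 every 2 steps. Step 7 lands at position 1 of the cycle → -9.

(37, -9)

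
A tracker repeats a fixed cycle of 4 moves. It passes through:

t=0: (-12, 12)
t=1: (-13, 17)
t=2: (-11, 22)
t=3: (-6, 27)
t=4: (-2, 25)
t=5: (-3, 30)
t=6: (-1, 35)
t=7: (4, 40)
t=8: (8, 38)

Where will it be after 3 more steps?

(14, 53)

Step-to-step displacements: (-1, +5), (+2, +5), (+5, +5), (+4, -2), (-1, +5), (+2, +5), (+5, +5), (+4, -2) — a repeating cycle of length 4.
step 9: apply (-1, +5) → (7, 43)
step 10: apply (+2, +5) → (9, 48)
step 11: apply (+5, +5) → (14, 53)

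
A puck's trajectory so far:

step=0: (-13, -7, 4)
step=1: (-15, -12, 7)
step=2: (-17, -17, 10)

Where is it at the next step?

(-19, -22, 13)

Constant displacement of (-2, -5, +3) per step.
step 3: (-17, -17, 10) + (-2, -5, +3) → (-19, -22, 13)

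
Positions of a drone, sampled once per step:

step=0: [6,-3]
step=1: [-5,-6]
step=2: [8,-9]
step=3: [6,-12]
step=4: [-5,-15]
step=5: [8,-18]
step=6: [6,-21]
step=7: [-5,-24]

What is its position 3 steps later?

[-5,-33]

The first coordinate repeats the cycle [6, -5, 8] with period 3; step 10 mod 3 = 1, giving -5.
The second coordinate changes by -3 each step, so at step 10 it is -3 + 10·(-3) = -33.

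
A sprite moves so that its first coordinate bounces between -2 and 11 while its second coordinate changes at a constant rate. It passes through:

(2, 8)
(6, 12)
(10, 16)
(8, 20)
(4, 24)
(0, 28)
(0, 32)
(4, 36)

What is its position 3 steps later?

The first coordinate travels 4 per step and bounces off the walls at -2 and 11.
  step 8: 4 → 8
  step 9: 8 → 10
  step 10: 10 → 6
The second coordinate changes by +4 each step: at step 10 it is 48.

(6, 48)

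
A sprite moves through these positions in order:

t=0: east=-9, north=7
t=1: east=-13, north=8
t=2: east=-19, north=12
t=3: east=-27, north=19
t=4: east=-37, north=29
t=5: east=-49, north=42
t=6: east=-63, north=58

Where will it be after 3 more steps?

east=-117, north=124

First differences are (-4,+1), (-6,+4), (-8,+7), (-10,+10), (-12,+13), (-14,+16); their common second difference is (-2,+3) (constant acceleration).
step 7: east=-63, north=58 + (-16,+19) → east=-79, north=77
step 8: east=-79, north=77 + (-18,+22) → east=-97, north=99
step 9: east=-97, north=99 + (-20,+25) → east=-117, north=124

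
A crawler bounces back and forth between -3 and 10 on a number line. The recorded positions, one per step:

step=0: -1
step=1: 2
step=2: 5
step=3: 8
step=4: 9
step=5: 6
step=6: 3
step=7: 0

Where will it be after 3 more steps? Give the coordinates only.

The value travels 3 per step and bounces off the walls at -3 and 10.
  step 8: 0 → -3
  step 9: -3 → 0
  step 10: 0 → 3

3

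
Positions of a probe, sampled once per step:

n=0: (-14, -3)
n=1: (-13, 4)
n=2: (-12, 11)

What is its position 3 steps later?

The position changes by (+1, +7) every step.
step 3: (-12, 11) + (+1, +7) → (-11, 18)
step 4: (-11, 18) + (+1, +7) → (-10, 25)
step 5: (-10, 25) + (+1, +7) → (-9, 32)

(-9, 32)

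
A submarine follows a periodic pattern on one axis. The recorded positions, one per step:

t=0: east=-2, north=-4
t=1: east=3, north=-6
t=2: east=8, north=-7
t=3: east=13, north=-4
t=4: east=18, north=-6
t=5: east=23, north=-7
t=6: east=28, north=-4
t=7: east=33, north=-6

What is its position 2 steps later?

east=43, north=-4

The east coordinate changes by +5 each step, so at step 9 it is -2 + 9·(5) = 43.
The north coordinate repeats the cycle [-4, -6, -7] with period 3; step 9 mod 3 = 0, giving -4.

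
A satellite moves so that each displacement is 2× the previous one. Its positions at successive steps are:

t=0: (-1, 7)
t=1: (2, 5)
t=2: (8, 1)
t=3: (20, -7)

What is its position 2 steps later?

(92, -55)

Step-to-step displacements: (+3, -2), (+6, -4), (+12, -8); each is 2× the previous.
step 4: (20, -7) + (+24, -16) → (44, -23)
step 5: (44, -23) + (+48, -32) → (92, -55)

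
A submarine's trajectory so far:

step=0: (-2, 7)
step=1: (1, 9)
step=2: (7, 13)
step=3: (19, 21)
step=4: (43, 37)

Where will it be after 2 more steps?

Step-to-step displacements: (+3, +2), (+6, +4), (+12, +8), (+24, +16); each is 2× the previous.
step 5: (43, 37) + (+48, +32) → (91, 69)
step 6: (91, 69) + (+96, +64) → (187, 133)

(187, 133)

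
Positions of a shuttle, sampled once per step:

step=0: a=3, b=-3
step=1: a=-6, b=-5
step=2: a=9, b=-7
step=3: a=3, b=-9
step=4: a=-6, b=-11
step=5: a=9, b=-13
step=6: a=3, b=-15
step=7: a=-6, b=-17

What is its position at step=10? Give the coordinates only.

a=-6, b=-23

The a coordinate repeats the cycle [3, -6, 9] with period 3; step 10 mod 3 = 1, giving -6.
The b coordinate changes by -2 each step, so at step 10 it is -3 + 10·(-2) = -23.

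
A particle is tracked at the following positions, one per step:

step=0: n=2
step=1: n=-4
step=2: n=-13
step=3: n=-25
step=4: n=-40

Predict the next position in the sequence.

n=-58

Successive displacements: -6, -9, -12, -15 — each changes by -3.
step 5: -40 − 18 → n=-58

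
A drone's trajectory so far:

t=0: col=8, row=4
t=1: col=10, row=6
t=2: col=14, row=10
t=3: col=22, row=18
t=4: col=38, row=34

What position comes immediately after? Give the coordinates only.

The jumps are (+2, +2), (+4, +4), (+8, +8), (+16, +16) — a geometric progression with ratio 2.
step 5: col=38, row=34 + (+32, +32) → col=70, row=66

col=70, row=66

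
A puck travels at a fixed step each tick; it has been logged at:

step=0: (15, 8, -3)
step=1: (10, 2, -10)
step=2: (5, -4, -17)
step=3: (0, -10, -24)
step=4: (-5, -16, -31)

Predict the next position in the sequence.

(-10, -22, -38)

Constant displacement of (-5, -6, -7) per step.
step 5: (-5, -16, -31) + (-5, -6, -7) → (-10, -22, -38)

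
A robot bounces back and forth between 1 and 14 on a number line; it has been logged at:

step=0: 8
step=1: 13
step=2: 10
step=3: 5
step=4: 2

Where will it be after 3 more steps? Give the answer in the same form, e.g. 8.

The value travels 5 per step and bounces off the walls at 1 and 14.
  step 5: 2 → 7
  step 6: 7 → 12
  step 7: 12 → 11

11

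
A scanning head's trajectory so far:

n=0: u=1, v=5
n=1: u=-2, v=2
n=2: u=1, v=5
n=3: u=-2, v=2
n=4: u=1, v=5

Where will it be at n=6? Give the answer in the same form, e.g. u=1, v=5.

u=1, v=5

The jumps are (-3,-3), (+3,+3), (-3,-3), (+3,+3) — a geometric progression with ratio -1.
step 5: u=1, v=5 + (-3,-3) → u=-2, v=2
step 6: u=-2, v=2 + (+3,+3) → u=1, v=5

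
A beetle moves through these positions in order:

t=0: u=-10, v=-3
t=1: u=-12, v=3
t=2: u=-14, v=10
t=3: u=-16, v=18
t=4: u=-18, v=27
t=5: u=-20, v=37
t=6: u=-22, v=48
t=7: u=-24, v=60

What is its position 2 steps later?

First differences are (-2,+6), (-2,+7), (-2,+8), (-2,+9), (-2,+10), (-2,+11), (-2,+12); their common second difference is (+0,+1) (constant acceleration).
step 8: u=-24, v=60 + (-2,+13) → u=-26, v=73
step 9: u=-26, v=73 + (-2,+14) → u=-28, v=87

u=-28, v=87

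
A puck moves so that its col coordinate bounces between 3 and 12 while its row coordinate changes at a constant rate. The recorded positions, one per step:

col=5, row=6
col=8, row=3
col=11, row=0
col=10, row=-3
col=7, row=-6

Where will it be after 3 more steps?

col=8, row=-15

The col coordinate reflects between 3 and 12, moving 3 per step.
  step 5: 7 → 4
  step 6: 4 → 5
  step 7: 5 → 8
The row coordinate changes by -3 each step: at step 7 it is -15.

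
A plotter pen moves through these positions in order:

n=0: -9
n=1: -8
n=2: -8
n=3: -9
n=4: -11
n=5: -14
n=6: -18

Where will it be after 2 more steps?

-29

First differences are +1, +0, -1, -2, -3, -4; their common second difference is -1 (constant acceleration).
step 7: -18 − 5 → -23
step 8: -23 − 6 → -29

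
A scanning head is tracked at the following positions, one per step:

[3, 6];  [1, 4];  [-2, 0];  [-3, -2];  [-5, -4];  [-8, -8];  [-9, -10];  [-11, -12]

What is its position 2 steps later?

[-15, -18]

The moves between consecutive positions are [-2, -2], [-3, -4], [-1, -2], [-2, -2], [-3, -4], [-1, -2], [-2, -2]; they repeat the 3-cycle [[-2, -2], [-3, -4], [-1, -2]].
step 8: apply [-3, -4] → [-14, -16]
step 9: apply [-1, -2] → [-15, -18]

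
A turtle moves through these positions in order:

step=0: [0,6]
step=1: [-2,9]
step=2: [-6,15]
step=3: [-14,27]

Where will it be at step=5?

Step-to-step displacements: [-2,+3], [-4,+6], [-8,+12]; each is 2× the previous.
step 4: [-14,27] + [-16,+24] → [-30,51]
step 5: [-30,51] + [-32,+48] → [-62,99]

[-62,99]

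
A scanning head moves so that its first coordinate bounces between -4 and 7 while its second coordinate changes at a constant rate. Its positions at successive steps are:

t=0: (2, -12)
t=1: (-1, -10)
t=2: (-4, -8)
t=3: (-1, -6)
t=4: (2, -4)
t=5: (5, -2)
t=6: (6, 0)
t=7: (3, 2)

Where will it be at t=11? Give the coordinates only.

The first coordinate travels 3 per step and bounces off the walls at -4 and 7.
  step 8: 3 → 0
  step 9: 0 → -3
  step 10: -3 → -2
  step 11: -2 → 1
The second coordinate changes by +2 each step: at step 11 it is 10.

(1, 10)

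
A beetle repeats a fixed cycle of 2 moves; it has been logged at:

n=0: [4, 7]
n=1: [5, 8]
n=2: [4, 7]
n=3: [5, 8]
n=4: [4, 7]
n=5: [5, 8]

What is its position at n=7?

[5, 8]

The moves between consecutive positions are [+1, +1], [-1, -1], [+1, +1], [-1, -1], [+1, +1]; they repeat the 2-cycle [[+1, +1], [-1, -1]].
step 6: apply [-1, -1] → [4, 7]
step 7: apply [+1, +1] → [5, 8]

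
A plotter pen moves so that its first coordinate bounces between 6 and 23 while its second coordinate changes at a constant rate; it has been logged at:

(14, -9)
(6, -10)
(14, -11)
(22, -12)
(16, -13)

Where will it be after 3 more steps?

(20, -16)

The first coordinate travels 8 per step and bounces off the walls at 6 and 23.
  step 5: 16 → 8
  step 6: 8 → 12
  step 7: 12 → 20
The second coordinate changes by -1 each step: at step 7 it is -16.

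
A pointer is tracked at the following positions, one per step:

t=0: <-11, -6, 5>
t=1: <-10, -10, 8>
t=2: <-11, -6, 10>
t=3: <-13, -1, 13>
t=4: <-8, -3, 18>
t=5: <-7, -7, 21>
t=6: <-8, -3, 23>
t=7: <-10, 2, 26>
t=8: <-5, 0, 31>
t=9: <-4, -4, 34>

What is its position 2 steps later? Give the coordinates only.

<-7, 5, 39>

Differencing gives <+1, -4, +3>, <-1, +4, +2>, <-2, +5, +3>, <+5, -2, +5>, <+1, -4, +3>, <-1, +4, +2>, <-2, +5, +3>, <+5, -2, +5>, <+1, -4, +3>. This is the pattern <+1, -4, +3>, <-1, +4, +2>, <-2, +5, +3>, <+5, -2, +5> repeated.
step 10: apply <-1, +4, +2> → <-5, 0, 36>
step 11: apply <-2, +5, +3> → <-7, 5, 39>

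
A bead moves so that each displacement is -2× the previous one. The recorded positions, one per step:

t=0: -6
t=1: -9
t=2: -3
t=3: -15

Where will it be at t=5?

Step-to-step displacements: -3, +6, -12; each is -2× the previous.
step 4: -15 + 24 → 9
step 5: 9 − 48 → -39

-39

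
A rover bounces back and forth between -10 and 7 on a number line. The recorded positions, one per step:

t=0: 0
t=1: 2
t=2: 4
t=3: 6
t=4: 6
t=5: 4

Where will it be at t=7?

The value reflects between -10 and 7, moving 2 per step.
  step 6: 4 → 2
  step 7: 2 → 0

0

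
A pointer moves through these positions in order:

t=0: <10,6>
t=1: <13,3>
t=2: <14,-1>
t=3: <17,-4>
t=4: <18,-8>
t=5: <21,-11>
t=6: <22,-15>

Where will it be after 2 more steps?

<26,-22>

Step-to-step displacements: <+3,-3>, <+1,-4>, <+3,-3>, <+1,-4>, <+3,-3>, <+1,-4> — a repeating cycle of length 2.
step 7: apply <+3,-3> → <25,-18>
step 8: apply <+1,-4> → <26,-22>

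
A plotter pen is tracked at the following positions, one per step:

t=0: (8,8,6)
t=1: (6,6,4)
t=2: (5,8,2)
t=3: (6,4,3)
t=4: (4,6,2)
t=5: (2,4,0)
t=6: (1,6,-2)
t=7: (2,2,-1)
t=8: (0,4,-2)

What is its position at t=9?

Step-to-step displacements: (-2,-2,-2), (-1,+2,-2), (+1,-4,+1), (-2,+2,-1), (-2,-2,-2), (-1,+2,-2), (+1,-4,+1), (-2,+2,-1) — a repeating cycle of length 4.
step 9: apply (-2,-2,-2) → (-2,2,-4)

(-2,2,-4)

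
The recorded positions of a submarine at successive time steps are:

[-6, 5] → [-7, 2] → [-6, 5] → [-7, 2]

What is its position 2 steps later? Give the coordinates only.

[-7, 2]

Step-to-step displacements: [-1, -3], [+1, +3], [-1, -3]; each is -1× the previous.
step 4: [-7, 2] + [+1, +3] → [-6, 5]
step 5: [-6, 5] + [-1, -3] → [-7, 2]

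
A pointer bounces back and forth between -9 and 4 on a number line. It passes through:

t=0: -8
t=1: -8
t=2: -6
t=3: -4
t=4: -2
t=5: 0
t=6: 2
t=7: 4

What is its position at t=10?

The value travels 2 per step and bounces off the walls at -9 and 4.
  step 8: 4 → 2
  step 9: 2 → 0
  step 10: 0 → -2

-2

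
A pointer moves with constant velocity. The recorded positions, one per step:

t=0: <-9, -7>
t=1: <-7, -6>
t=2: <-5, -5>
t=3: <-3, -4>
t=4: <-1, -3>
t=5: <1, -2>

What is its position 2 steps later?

The position changes by <+2, +1> every step.
step 6: <1, -2> + <+2, +1> → <3, -1>
step 7: <3, -1> + <+2, +1> → <5, 0>

<5, 0>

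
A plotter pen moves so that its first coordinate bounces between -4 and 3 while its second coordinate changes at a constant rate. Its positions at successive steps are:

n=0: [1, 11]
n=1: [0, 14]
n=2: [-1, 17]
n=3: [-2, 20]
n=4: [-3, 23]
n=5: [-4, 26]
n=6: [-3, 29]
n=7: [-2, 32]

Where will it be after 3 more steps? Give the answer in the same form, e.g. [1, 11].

The first coordinate travels 1 per step and bounces off the walls at -4 and 3.
  step 8: -2 → -1
  step 9: -1 → 0
  step 10: 0 → 1
The second coordinate changes by +3 each step: at step 10 it is 41.

[1, 41]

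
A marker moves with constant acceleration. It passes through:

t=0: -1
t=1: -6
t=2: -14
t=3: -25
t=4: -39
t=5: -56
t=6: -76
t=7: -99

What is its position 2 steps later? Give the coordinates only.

-154

Taking differences between consecutive positions: -5, -8, -11, -14, -17, -20, -23. These grow by -3 each step.
step 8: -99 − 26 → -125
step 9: -125 − 29 → -154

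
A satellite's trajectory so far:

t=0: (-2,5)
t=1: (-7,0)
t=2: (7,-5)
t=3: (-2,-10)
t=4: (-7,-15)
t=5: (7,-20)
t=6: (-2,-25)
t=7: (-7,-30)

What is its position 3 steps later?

The first coordinate repeats the cycle [-2, -7, 7] with period 3; step 10 mod 3 = 1, giving -7.
The second coordinate changes by -5 each step, so at step 10 it is 5 + 10·(-5) = -45.

(-7,-45)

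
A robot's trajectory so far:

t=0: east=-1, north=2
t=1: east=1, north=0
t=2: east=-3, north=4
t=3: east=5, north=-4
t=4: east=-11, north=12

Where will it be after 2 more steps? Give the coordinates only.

east=-43, north=44

Step-to-step displacements: (+2, -2), (-4, +4), (+8, -8), (-16, +16); each is -2× the previous.
step 5: east=-11, north=12 + (+32, -32) → east=21, north=-20
step 6: east=21, north=-20 + (-64, +64) → east=-43, north=44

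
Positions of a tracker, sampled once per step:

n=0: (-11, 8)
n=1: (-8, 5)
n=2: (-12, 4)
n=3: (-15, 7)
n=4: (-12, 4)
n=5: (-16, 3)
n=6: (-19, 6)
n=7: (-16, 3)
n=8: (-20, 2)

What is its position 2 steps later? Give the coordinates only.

(-20, 2)

Step-to-step displacements: (+3, -3), (-4, -1), (-3, +3), (+3, -3), (-4, -1), (-3, +3), (+3, -3), (-4, -1) — a repeating cycle of length 3.
step 9: apply (-3, +3) → (-23, 5)
step 10: apply (+3, -3) → (-20, 2)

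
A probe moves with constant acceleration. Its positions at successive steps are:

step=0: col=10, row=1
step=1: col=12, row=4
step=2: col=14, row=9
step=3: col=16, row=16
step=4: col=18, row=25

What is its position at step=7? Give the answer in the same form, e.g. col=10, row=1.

First differences are (+2, +3), (+2, +5), (+2, +7), (+2, +9); their common second difference is (+0, +2) (constant acceleration).
step 5: col=18, row=25 + (+2, +11) → col=20, row=36
step 6: col=20, row=36 + (+2, +13) → col=22, row=49
step 7: col=22, row=49 + (+2, +15) → col=24, row=64

col=24, row=64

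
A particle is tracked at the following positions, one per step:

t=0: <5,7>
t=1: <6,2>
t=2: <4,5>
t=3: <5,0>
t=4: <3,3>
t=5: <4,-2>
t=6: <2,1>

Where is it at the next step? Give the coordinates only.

The moves between consecutive positions are <+1,-5>, <-2,+3>, <+1,-5>, <-2,+3>, <+1,-5>, <-2,+3>; they repeat the 2-cycle [<+1,-5>, <-2,+3>].
step 7: apply <+1,-5> → <3,-4>

<3,-4>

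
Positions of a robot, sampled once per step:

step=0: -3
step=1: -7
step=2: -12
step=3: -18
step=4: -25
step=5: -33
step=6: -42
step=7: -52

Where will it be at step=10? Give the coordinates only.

-88

Successive displacements: -4, -5, -6, -7, -8, -9, -10 — each changes by -1.
step 8: -52 − 11 → -63
step 9: -63 − 12 → -75
step 10: -75 − 13 → -88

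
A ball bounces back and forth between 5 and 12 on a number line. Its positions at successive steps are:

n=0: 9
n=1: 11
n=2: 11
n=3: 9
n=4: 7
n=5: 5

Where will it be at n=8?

The value travels 2 per step and bounces off the walls at 5 and 12.
  step 6: 5 → 7
  step 7: 7 → 9
  step 8: 9 → 11

11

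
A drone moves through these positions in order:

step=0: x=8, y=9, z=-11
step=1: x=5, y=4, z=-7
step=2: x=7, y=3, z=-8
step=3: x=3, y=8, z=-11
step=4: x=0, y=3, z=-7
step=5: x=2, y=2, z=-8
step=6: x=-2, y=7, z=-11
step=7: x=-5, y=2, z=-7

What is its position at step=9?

Step-to-step displacements: (-3, -5, +4), (+2, -1, -1), (-4, +5, -3), (-3, -5, +4), (+2, -1, -1), (-4, +5, -3), (-3, -5, +4) — a repeating cycle of length 3.
step 8: apply (+2, -1, -1) → x=-3, y=1, z=-8
step 9: apply (-4, +5, -3) → x=-7, y=6, z=-11

x=-7, y=6, z=-11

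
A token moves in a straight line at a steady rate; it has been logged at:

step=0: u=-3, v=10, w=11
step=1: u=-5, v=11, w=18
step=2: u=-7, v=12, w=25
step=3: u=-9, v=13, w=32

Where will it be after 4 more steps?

u=-17, v=17, w=60

The position changes by (-2,+1,+7) every step.
step 4: u=-9, v=13, w=32 + (-2,+1,+7) → u=-11, v=14, w=39
step 5: u=-11, v=14, w=39 + (-2,+1,+7) → u=-13, v=15, w=46
step 6: u=-13, v=15, w=46 + (-2,+1,+7) → u=-15, v=16, w=53
step 7: u=-15, v=16, w=53 + (-2,+1,+7) → u=-17, v=17, w=60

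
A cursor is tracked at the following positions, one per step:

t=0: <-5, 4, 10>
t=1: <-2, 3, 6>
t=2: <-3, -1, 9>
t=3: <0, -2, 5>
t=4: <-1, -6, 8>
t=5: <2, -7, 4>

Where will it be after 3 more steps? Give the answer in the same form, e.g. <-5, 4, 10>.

<3, -16, 6>

Step-to-step displacements: <+3, -1, -4>, <-1, -4, +3>, <+3, -1, -4>, <-1, -4, +3>, <+3, -1, -4> — a repeating cycle of length 2.
step 6: apply <-1, -4, +3> → <1, -11, 7>
step 7: apply <+3, -1, -4> → <4, -12, 3>
step 8: apply <-1, -4, +3> → <3, -16, 6>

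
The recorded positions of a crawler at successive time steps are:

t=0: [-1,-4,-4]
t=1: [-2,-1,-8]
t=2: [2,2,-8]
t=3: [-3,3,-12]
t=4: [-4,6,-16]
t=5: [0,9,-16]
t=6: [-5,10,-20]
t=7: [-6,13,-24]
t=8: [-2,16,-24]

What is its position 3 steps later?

[-4,23,-32]

Differencing gives [-1,+3,-4], [+4,+3,+0], [-5,+1,-4], [-1,+3,-4], [+4,+3,+0], [-5,+1,-4], [-1,+3,-4], [+4,+3,+0]. This is the pattern [-1,+3,-4], [+4,+3,+0], [-5,+1,-4] repeated.
step 9: apply [-5,+1,-4] → [-7,17,-28]
step 10: apply [-1,+3,-4] → [-8,20,-32]
step 11: apply [+4,+3,+0] → [-4,23,-32]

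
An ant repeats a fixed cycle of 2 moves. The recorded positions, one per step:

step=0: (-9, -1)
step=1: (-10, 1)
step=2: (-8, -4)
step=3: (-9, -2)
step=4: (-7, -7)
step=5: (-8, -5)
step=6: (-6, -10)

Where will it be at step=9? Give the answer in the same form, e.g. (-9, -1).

(-6, -11)

Step-to-step displacements: (-1, +2), (+2, -5), (-1, +2), (+2, -5), (-1, +2), (+2, -5) — a repeating cycle of length 2.
step 7: apply (-1, +2) → (-7, -8)
step 8: apply (+2, -5) → (-5, -13)
step 9: apply (-1, +2) → (-6, -11)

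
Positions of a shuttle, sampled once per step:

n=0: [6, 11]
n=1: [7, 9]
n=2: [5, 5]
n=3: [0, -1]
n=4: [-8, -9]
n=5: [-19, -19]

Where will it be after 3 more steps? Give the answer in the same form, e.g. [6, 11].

Successive displacements: [+1, -2], [-2, -4], [-5, -6], [-8, -8], [-11, -10] — each changes by [-3, -2].
step 6: [-19, -19] + [-14, -12] → [-33, -31]
step 7: [-33, -31] + [-17, -14] → [-50, -45]
step 8: [-50, -45] + [-20, -16] → [-70, -61]

[-70, -61]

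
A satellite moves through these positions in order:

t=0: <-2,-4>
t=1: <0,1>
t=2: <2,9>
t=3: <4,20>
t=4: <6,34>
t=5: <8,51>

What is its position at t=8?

Taking differences between consecutive positions: <+2,+5>, <+2,+8>, <+2,+11>, <+2,+14>, <+2,+17>. These grow by <+0,+3> each step.
step 6: <8,51> + <+2,+20> → <10,71>
step 7: <10,71> + <+2,+23> → <12,94>
step 8: <12,94> + <+2,+26> → <14,120>

<14,120>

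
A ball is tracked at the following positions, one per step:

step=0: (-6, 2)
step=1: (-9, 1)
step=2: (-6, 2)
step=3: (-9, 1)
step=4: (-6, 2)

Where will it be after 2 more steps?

(-6, 2)

The jumps are (-3, -1), (+3, +1), (-3, -1), (+3, +1) — a geometric progression with ratio -1.
step 5: (-6, 2) + (-3, -1) → (-9, 1)
step 6: (-9, 1) + (+3, +1) → (-6, 2)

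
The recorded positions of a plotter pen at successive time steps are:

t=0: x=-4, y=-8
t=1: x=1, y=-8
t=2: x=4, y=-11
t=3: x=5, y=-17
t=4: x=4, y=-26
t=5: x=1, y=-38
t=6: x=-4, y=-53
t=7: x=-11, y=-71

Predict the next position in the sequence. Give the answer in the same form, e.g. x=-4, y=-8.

x=-20, y=-92

Successive displacements: (+5,+0), (+3,-3), (+1,-6), (-1,-9), (-3,-12), (-5,-15), (-7,-18) — each changes by (-2,-3).
step 8: x=-11, y=-71 + (-9,-21) → x=-20, y=-92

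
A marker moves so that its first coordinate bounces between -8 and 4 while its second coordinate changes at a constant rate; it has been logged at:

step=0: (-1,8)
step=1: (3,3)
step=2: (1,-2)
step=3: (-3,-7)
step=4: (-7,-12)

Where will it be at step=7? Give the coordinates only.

(3,-27)

The first coordinate reflects between -8 and 4, moving 4 per step.
  step 5: -7 → -5
  step 6: -5 → -1
  step 7: -1 → 3
The second coordinate changes by -5 each step: at step 7 it is -27.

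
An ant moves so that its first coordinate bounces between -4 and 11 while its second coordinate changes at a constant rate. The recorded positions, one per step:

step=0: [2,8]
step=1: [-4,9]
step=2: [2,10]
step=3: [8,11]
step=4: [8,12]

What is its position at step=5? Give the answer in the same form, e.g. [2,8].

[2,13]

The first coordinate reflects between -4 and 11, moving 6 per step.
  step 5: 8 → 2
The second coordinate changes by +1 each step: at step 5 it is 13.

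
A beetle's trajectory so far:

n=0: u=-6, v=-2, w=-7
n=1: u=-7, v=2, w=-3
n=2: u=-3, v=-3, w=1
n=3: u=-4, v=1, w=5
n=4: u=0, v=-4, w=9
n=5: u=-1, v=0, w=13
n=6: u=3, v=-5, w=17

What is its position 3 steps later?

Step-to-step displacements: (-1, +4, +4), (+4, -5, +4), (-1, +4, +4), (+4, -5, +4), (-1, +4, +4), (+4, -5, +4) — a repeating cycle of length 2.
step 7: apply (-1, +4, +4) → u=2, v=-1, w=21
step 8: apply (+4, -5, +4) → u=6, v=-6, w=25
step 9: apply (-1, +4, +4) → u=5, v=-2, w=29

u=5, v=-2, w=29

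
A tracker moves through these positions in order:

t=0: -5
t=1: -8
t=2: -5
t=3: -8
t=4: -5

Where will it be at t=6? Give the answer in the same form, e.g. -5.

The jumps are -3, +3, -3, +3 — a geometric progression with ratio -1.
step 5: -5 − 3 → -8
step 6: -8 + 3 → -5

-5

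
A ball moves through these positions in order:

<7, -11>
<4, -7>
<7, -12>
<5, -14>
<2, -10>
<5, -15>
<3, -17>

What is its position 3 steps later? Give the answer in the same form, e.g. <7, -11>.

<1, -20>

Differencing gives <-3, +4>, <+3, -5>, <-2, -2>, <-3, +4>, <+3, -5>, <-2, -2>. This is the pattern <-3, +4>, <+3, -5>, <-2, -2> repeated.
step 7: apply <-3, +4> → <0, -13>
step 8: apply <+3, -5> → <3, -18>
step 9: apply <-2, -2> → <1, -20>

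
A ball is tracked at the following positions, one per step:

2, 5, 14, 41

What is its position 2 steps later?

The jumps are +3, +9, +27 — a geometric progression with ratio 3.
step 4: 41 + 81 → 122
step 5: 122 + 243 → 365

365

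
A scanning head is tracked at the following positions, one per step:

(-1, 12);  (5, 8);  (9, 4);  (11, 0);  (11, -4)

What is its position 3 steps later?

(-1, -16)

Successive displacements: (+6, -4), (+4, -4), (+2, -4), (+0, -4) — each changes by (-2, +0).
step 5: (11, -4) + (-2, -4) → (9, -8)
step 6: (9, -8) + (-4, -4) → (5, -12)
step 7: (5, -12) + (-6, -4) → (-1, -16)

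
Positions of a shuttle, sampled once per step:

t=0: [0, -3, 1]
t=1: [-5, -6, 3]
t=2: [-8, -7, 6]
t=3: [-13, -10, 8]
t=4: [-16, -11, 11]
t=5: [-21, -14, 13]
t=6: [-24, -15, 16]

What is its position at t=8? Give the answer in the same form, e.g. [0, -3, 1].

[-32, -19, 21]

Step-to-step displacements: [-5, -3, +2], [-3, -1, +3], [-5, -3, +2], [-3, -1, +3], [-5, -3, +2], [-3, -1, +3] — a repeating cycle of length 2.
step 7: apply [-5, -3, +2] → [-29, -18, 18]
step 8: apply [-3, -1, +3] → [-32, -19, 21]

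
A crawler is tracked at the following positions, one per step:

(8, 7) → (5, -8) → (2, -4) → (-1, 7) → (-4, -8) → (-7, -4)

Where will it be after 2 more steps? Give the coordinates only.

The first coordinate changes by -3 each step, so at step 7 it is 8 + 7·(-3) = -13.
The second coordinate repeats the cycle [7, -8, -4] with period 3; step 7 mod 3 = 1, giving -8.

(-13, -8)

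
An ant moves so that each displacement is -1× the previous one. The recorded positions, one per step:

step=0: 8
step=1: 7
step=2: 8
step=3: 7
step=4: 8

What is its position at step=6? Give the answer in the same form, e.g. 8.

Consecutive displacements -1, +1, -1, +1 scale by a factor of -1 each step.
step 5: 8 − 1 → 7
step 6: 7 + 1 → 8

8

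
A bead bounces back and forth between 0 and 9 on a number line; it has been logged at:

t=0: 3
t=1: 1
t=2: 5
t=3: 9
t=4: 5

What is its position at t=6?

3

The value travels 4 per step and bounces off the walls at 0 and 9.
  step 5: 5 → 1
  step 6: 1 → 3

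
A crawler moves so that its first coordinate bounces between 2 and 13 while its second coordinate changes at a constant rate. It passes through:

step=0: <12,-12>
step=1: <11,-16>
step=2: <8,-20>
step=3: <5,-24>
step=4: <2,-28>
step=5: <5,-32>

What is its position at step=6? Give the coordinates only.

<8,-36>

The first coordinate travels 3 per step and bounces off the walls at 2 and 13.
  step 6: 5 → 8
The second coordinate changes by -4 each step: at step 6 it is -36.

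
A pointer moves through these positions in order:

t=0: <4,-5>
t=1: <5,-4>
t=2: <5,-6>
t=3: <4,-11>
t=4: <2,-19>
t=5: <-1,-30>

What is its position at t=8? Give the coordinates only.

<-16,-81>

Taking differences between consecutive positions: <+1,+1>, <+0,-2>, <-1,-5>, <-2,-8>, <-3,-11>. These grow by <-1,-3> each step.
step 6: <-1,-30> + <-4,-14> → <-5,-44>
step 7: <-5,-44> + <-5,-17> → <-10,-61>
step 8: <-10,-61> + <-6,-20> → <-16,-81>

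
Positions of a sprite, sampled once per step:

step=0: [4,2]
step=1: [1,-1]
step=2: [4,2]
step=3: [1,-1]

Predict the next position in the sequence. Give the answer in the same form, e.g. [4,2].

The jumps are [-3,-3], [+3,+3], [-3,-3] — a geometric progression with ratio -1.
step 4: [1,-1] + [+3,+3] → [4,2]

[4,2]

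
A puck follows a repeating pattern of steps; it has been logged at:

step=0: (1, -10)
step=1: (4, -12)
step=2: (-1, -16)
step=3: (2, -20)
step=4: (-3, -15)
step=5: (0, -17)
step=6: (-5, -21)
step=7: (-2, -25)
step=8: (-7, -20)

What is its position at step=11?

Differencing gives (+3, -2), (-5, -4), (+3, -4), (-5, +5), (+3, -2), (-5, -4), (+3, -4), (-5, +5). This is the pattern (+3, -2), (-5, -4), (+3, -4), (-5, +5) repeated.
step 9: apply (+3, -2) → (-4, -22)
step 10: apply (-5, -4) → (-9, -26)
step 11: apply (+3, -4) → (-6, -30)

(-6, -30)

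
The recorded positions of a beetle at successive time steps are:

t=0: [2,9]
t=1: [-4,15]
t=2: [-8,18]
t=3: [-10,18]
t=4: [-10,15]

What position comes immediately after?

Taking differences between consecutive positions: [-6,+6], [-4,+3], [-2,+0], [+0,-3]. These grow by [+2,-3] each step.
step 5: [-10,15] + [+2,-6] → [-8,9]

[-8,9]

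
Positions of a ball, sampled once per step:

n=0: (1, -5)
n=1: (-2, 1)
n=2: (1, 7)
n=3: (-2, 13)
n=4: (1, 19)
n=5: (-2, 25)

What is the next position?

First: cycles through 1, -2 every 2 steps. Step 6 lands at position 0 of the cycle → 1.
Second: linear, +6 per step → 31 at step 6.

(1, 31)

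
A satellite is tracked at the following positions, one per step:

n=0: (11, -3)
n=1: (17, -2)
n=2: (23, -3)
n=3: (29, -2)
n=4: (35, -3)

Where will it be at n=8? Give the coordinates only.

(59, -3)

The first coordinate changes by +6 each step, so at step 8 it is 11 + 8·(6) = 59.
The second coordinate repeats the cycle [-3, -2] with period 2; step 8 mod 2 = 0, giving -3.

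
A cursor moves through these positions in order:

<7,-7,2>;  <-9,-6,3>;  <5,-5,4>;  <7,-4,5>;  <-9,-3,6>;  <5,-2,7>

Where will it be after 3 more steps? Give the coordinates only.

First: cycles through 7, -9, 5 every 3 steps. Step 8 lands at position 2 of the cycle → 5.
Second: linear, +1 per step → 1 at step 8.
Third: linear, +1 per step → 10 at step 8.

<5,1,10>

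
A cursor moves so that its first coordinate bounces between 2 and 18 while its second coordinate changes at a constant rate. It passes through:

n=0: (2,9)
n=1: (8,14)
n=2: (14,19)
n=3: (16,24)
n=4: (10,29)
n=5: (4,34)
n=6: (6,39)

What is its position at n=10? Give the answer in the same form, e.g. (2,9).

The first coordinate reflects between 2 and 18, moving 6 per step.
  step 7: 6 → 12
  step 8: 12 → 18
  step 9: 18 → 12
  step 10: 12 → 6
The second coordinate changes by +5 each step: at step 10 it is 59.

(6,59)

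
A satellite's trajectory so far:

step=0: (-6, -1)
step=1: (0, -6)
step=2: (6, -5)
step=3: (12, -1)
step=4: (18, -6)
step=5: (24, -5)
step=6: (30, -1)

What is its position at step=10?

(54, -6)

First: linear, +6 per step → 54 at step 10.
Second: cycles through -1, -6, -5 every 3 steps. Step 10 lands at position 1 of the cycle → -6.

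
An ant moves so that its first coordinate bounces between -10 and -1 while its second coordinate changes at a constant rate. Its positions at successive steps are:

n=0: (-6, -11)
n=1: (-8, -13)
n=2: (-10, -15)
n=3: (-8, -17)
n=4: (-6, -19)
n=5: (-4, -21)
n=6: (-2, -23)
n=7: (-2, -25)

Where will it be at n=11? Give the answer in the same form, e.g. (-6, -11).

(-10, -33)

The first coordinate reflects between -10 and -1, moving 2 per step.
  step 8: -2 → -4
  step 9: -4 → -6
  step 10: -6 → -8
  step 11: -8 → -10
The second coordinate changes by -2 each step: at step 11 it is -33.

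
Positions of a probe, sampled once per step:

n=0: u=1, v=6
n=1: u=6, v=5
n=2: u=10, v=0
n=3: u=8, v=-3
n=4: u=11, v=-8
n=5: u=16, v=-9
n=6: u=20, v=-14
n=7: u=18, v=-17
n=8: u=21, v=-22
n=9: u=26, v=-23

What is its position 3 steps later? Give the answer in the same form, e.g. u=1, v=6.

u=31, v=-36

Differencing gives (+5, -1), (+4, -5), (-2, -3), (+3, -5), (+5, -1), (+4, -5), (-2, -3), (+3, -5), (+5, -1). This is the pattern (+5, -1), (+4, -5), (-2, -3), (+3, -5) repeated.
step 10: apply (+4, -5) → u=30, v=-28
step 11: apply (-2, -3) → u=28, v=-31
step 12: apply (+3, -5) → u=31, v=-36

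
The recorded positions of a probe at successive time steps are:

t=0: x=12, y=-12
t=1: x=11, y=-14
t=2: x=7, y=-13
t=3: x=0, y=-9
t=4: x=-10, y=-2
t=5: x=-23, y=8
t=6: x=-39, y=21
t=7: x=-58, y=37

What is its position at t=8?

x=-80, y=56

First differences are (-1,-2), (-4,+1), (-7,+4), (-10,+7), (-13,+10), (-16,+13), (-19,+16); their common second difference is (-3,+3) (constant acceleration).
step 8: x=-58, y=37 + (-22,+19) → x=-80, y=56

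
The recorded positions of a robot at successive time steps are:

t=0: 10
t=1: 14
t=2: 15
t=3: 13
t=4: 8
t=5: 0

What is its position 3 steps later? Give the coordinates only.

First differences are +4, +1, -2, -5, -8; their common second difference is -3 (constant acceleration).
step 6: 0 − 11 → -11
step 7: -11 − 14 → -25
step 8: -25 − 17 → -42

-42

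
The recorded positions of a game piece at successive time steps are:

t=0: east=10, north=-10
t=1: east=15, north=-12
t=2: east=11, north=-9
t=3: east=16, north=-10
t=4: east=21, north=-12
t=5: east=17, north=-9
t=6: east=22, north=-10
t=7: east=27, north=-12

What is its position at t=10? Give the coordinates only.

The moves between consecutive positions are (+5,-2), (-4,+3), (+5,-1), (+5,-2), (-4,+3), (+5,-1), (+5,-2); they repeat the 3-cycle [(+5,-2), (-4,+3), (+5,-1)].
step 8: apply (-4,+3) → east=23, north=-9
step 9: apply (+5,-1) → east=28, north=-10
step 10: apply (+5,-2) → east=33, north=-12

east=33, north=-12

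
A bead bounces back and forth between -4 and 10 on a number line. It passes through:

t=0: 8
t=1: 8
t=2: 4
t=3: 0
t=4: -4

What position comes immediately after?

0

The value reflects between -4 and 10, moving 4 per step.
  step 5: -4 → 0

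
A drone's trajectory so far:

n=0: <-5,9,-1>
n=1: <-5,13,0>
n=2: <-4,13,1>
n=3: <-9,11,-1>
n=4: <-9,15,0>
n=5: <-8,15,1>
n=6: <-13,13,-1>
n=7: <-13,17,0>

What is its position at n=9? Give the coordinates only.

<-17,15,-1>

The moves between consecutive positions are <+0,+4,+1>, <+1,+0,+1>, <-5,-2,-2>, <+0,+4,+1>, <+1,+0,+1>, <-5,-2,-2>, <+0,+4,+1>; they repeat the 3-cycle [<+0,+4,+1>, <+1,+0,+1>, <-5,-2,-2>].
step 8: apply <+1,+0,+1> → <-12,17,1>
step 9: apply <-5,-2,-2> → <-17,15,-1>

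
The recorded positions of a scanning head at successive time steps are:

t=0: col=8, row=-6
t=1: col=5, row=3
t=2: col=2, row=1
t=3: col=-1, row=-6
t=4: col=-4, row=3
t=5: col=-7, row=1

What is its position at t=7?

col=-13, row=3

The col coordinate changes by -3 each step, so at step 7 it is 8 + 7·(-3) = -13.
The row coordinate repeats the cycle [-6, 3, 1] with period 3; step 7 mod 3 = 1, giving 3.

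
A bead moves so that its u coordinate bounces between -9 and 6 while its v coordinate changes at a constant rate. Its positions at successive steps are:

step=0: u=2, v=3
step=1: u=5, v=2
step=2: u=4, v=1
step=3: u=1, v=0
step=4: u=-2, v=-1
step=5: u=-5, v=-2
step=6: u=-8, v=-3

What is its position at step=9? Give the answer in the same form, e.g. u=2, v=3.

u=-1, v=-6

The u coordinate reflects between -9 and 6, moving 3 per step.
  step 7: -8 → -7
  step 8: -7 → -4
  step 9: -4 → -1
The v coordinate changes by -1 each step: at step 9 it is -6.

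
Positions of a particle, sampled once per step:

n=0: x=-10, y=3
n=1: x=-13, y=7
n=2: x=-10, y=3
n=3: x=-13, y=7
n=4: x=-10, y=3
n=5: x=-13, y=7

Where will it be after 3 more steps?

x=-10, y=3

Differencing gives (-3, +4), (+3, -4), (-3, +4), (+3, -4), (-3, +4). This is the pattern (-3, +4), (+3, -4) repeated.
step 6: apply (+3, -4) → x=-10, y=3
step 7: apply (-3, +4) → x=-13, y=7
step 8: apply (+3, -4) → x=-10, y=3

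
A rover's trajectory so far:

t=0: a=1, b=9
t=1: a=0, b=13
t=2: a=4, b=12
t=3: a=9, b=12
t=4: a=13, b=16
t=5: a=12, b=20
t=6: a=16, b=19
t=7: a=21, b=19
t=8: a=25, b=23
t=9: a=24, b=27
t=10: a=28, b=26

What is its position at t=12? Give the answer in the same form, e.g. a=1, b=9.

Differencing gives (-1,+4), (+4,-1), (+5,+0), (+4,+4), (-1,+4), (+4,-1), (+5,+0), (+4,+4), (-1,+4), (+4,-1). This is the pattern (-1,+4), (+4,-1), (+5,+0), (+4,+4) repeated.
step 11: apply (+5,+0) → a=33, b=26
step 12: apply (+4,+4) → a=37, b=30

a=37, b=30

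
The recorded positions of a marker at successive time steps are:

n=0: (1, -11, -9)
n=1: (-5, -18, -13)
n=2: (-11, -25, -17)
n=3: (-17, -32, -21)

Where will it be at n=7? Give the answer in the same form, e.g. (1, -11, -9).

The position changes by (-6, -7, -4) every step.
step 4: (-17, -32, -21) + (-6, -7, -4) → (-23, -39, -25)
step 5: (-23, -39, -25) + (-6, -7, -4) → (-29, -46, -29)
step 6: (-29, -46, -29) + (-6, -7, -4) → (-35, -53, -33)
step 7: (-35, -53, -33) + (-6, -7, -4) → (-41, -60, -37)

(-41, -60, -37)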